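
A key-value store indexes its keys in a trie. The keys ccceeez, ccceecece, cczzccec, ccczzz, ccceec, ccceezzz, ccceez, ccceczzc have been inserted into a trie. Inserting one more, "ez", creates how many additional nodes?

Nothing in the trie begins with "e"; the whole of "ez" is new.
2 − 0 = 2 new nodes.

2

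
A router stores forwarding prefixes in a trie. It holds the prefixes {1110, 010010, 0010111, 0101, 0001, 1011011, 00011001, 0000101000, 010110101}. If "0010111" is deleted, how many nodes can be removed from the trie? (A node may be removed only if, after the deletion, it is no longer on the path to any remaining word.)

5

After clearing the end-marker at "0010111", prune upward until reaching a node still needed by another word.
The suffix "10111" (5 nodes) is used only by "0010111"; the node for "00" still has the child "0", so pruning stops there.
Nodes removed: 5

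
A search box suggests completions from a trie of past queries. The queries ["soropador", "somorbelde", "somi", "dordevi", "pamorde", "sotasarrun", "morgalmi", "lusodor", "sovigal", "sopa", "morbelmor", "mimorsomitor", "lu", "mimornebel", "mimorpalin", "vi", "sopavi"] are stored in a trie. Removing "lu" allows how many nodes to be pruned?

A node on "lu"'s path can go only if nothing else ends at it or branches off below it.
Every node on "lu" is still needed (e.g. by "lusodor"), so nothing is freed.
Nodes removed: 0

0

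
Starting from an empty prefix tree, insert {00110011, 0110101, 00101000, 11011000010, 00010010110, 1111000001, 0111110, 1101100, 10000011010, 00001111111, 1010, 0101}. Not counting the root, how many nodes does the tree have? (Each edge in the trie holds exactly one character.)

73

Count nodes per top-level branch (shared prefixes stored once):
  '0'-branch (00001111111, 00010010110, 00101000, 00110011, 0101, 0110101, 0111110): 42 nodes
  '1'-branch (10000011010, 1010, 1101100, 11011000010, 1111000001): 31 nodes
Sum: 73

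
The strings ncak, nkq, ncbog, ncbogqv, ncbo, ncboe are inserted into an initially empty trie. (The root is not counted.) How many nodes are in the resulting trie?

Trace insertions, counting only characters that open a new branch:
  "ncak" → 4 new (n, c, a, k)
  "nkq" → prefix "n" already present; 2 new (k, q)
  "ncbog" → prefix "nc" already present; 3 new (b, o, g)
  "ncbogqv" → prefix "ncbog" already present; 2 new (q, v)
  "ncbo" → prefix "ncbo" already present; 0 new (none)
  "ncboe" → prefix "ncbo" already present; 1 new (e)
Total nodes = 4 + 2 + 3 + 2 + 0 + 1 = 12

12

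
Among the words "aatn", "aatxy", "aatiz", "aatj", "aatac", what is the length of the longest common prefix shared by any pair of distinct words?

Look for the deepest trie node that still has at least two words in its subtree.
"aatac" and "aatiz" agree on "aat" (3 characters) before diverging; nothing deeper is shared.
Longest shared-prefix length: 3

3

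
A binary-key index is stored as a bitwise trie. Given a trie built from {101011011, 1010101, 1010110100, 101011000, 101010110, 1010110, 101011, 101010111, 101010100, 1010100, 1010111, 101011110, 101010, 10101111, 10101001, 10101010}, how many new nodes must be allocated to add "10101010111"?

3

The longest prefix of "10101010111" already in the trie is "10101010" (length 8).
Each of the 3 remaining characters creates one node.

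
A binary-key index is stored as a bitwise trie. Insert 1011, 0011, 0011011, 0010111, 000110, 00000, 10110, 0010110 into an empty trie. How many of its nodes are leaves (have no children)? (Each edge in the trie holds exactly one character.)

6

Leaves are exactly the stored words that no other stored word extends.
Those words: "00000", "000110", "0010110", "0010111", "0011011", "10110"
Leaf count: 6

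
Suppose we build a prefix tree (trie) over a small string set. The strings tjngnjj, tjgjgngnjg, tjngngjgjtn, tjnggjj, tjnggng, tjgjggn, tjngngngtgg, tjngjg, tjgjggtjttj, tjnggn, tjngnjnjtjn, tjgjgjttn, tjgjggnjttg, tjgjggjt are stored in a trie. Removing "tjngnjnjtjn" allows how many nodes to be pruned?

5

After clearing the end-marker at "tjngnjnjtjn", prune upward until reaching a node still needed by another word.
The suffix "njtjn" (5 nodes) is used only by "tjngnjnjtjn"; the node for "tjngnj" still has the child "j", so pruning stops there.
Nodes removed: 5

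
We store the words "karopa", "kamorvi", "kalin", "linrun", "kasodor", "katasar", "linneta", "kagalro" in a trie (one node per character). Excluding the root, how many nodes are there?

Trie structure (* marks end of a word):
(root)
├─ k
│  └─ a
│     ├─ g
│     │  └─ a
│     │     └─ l
│     │        └─ r
│     │           └─ o *
│     ├─ l
│     │  └─ i
│     │     └─ n *
│     ├─ m
│     │  └─ o
│     │     └─ r
│     │        └─ v
│     │           └─ i *
│     ├─ r
│     │  └─ o
│     │     └─ p
│     │        └─ a *
│     ├─ s
│     │  └─ o
│     │     └─ d
│     │        └─ o
│     │           └─ r *
│     └─ t
│        └─ a
│           └─ s
│              └─ a
│                 └─ r *
└─ l
   └─ i
      └─ n
         ├─ n
         │  └─ e
         │     └─ t
         │        └─ a *
         └─ r
            └─ u
               └─ n *
Counting every labelled node above: 39.

39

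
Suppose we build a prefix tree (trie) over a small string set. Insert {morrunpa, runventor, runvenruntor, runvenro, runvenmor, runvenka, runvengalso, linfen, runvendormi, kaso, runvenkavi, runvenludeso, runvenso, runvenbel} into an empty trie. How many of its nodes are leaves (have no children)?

13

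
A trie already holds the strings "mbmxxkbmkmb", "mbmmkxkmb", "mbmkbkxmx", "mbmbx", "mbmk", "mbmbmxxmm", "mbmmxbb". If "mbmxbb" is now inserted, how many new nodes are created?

"mbmx" is already a path in the trie; the remaining "bb" must be added.
Each of the 2 remaining characters creates one node.

2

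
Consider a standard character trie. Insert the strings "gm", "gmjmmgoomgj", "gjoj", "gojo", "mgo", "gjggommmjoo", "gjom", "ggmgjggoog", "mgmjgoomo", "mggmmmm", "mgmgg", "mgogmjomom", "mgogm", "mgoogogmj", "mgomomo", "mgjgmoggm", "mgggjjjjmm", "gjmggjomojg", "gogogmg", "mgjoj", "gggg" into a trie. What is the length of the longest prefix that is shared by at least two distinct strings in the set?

The deepest shared node is where two words last agree before diverging.
"mgogm" and "mgogmjomom" agree on "mgogm" (5 characters) before diverging; nothing deeper is shared.
Longest shared-prefix length: 5

5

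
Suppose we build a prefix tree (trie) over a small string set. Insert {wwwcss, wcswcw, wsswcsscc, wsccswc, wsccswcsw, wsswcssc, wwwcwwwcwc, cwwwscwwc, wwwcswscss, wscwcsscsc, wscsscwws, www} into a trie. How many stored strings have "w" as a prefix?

Filter for entries beginning with "w":
Words under "w": wcswcw, wsccswc, wsccswcsw, wscsscwws, wscwcsscsc, wsswcssc, wsswcsscc, www, wwwcss, wwwcswscss, wwwcwwwcwc
Count: 11

11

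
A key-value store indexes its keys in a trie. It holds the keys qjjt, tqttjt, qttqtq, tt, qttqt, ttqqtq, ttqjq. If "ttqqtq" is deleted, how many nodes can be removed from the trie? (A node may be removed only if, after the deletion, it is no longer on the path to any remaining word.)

A node on "ttqqtq"'s path can go only if nothing else ends at it or branches off below it.
The suffix "qtq" (3 nodes) is used only by "ttqqtq"; the node for "ttq" still has the child "j", so pruning stops there.
Nodes removed: 3

3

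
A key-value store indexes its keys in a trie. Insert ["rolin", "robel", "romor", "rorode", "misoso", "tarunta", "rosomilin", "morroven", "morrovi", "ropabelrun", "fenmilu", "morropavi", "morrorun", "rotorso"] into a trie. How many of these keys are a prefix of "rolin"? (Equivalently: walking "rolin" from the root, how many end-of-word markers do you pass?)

Check each prefix of "rolin" against the stored set — each match is an end-marker on the path.
Prefixes of the query that are stored words: "rolin"
Count: 1

1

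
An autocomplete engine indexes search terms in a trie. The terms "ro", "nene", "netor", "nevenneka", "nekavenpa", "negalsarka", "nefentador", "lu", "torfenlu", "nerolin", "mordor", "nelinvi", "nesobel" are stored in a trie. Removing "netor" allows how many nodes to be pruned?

3

A node on "netor"'s path can go only if nothing else ends at it or branches off below it.
The suffix "tor" (3 nodes) is used only by "netor"; the node for "ne" still has the child "n", so pruning stops there.
Nodes removed: 3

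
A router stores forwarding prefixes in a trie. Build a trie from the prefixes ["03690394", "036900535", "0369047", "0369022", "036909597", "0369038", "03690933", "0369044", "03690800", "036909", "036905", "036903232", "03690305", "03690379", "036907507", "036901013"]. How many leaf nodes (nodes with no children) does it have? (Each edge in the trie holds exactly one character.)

15

A leaf is a node with no children — equivalently, the end of a word that is not a proper prefix of any other stored word.
Those words: "036900535", "036901013", "0369022", "03690305", "036903232", "03690379", "0369038", "03690394", "0369044", "0369047", "036905", "036907507", "03690800", "03690933", "036909597"
Leaf count: 15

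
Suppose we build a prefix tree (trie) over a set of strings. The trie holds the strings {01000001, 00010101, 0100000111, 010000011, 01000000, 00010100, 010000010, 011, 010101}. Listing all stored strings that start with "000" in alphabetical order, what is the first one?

00010100

Words with prefix "000", in lexicographic order: "00010100", "00010101"
Position 1: 00010100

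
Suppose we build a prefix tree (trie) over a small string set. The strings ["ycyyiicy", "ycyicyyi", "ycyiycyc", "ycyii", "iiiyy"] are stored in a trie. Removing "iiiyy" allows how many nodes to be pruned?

5

Walk "iiiyy" from the leaf back toward the root, removing each node that no remaining word uses.
No other word shares any prefix with "iiiyy", so all 5 of its nodes go.
Nodes removed: 5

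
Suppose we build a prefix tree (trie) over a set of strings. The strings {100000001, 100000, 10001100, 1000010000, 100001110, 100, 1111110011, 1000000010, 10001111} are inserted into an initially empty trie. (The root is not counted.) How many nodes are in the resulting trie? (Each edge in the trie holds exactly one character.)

33

For each word, the new-node count is its length minus the longest prefix already in the trie:
  "100000001" → 9 new (1, 0, 0, 0, 0, 0, 0, 0, 1)
  "100000" → prefix "100000" already present; 0 new (none)
  "10001100" → prefix "1000" already present; 4 new (1, 1, 0, 0)
  "1000010000" → prefix "10000" already present; 5 new (1, 0, 0, 0, 0)
  "100001110" → prefix "100001" already present; 3 new (1, 1, 0)
  "100" → prefix "100" already present; 0 new (none)
  "1111110011" → prefix "1" already present; 9 new (1, 1, 1, 1, 1, 0, 0, 1, 1)
  "1000000010" → prefix "100000001" already present; 1 new (0)
  "10001111" → prefix "100011" already present; 2 new (1, 1)
Total nodes = 9 + 0 + 4 + 5 + 3 + 0 + 9 + 1 + 2 = 33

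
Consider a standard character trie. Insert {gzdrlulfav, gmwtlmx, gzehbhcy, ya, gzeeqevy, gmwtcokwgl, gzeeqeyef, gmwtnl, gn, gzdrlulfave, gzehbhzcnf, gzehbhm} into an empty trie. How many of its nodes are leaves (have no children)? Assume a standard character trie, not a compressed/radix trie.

A leaf is a node with no children — equivalently, the end of a word that is not a proper prefix of any other stored word.
Those words: "gmwtcokwgl", "gmwtlmx", "gmwtnl", "gn", "gzdrlulfave", "gzeeqevy", "gzeeqeyef", "gzehbhcy", "gzehbhm", "gzehbhzcnf", "ya"
Leaf count: 11

11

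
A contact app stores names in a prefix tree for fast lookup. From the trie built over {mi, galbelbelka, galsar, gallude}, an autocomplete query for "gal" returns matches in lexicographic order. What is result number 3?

galsar

Words with prefix "gal", in lexicographic order: "galbelbelka", "gallude", "galsar"
The 3rd is galsar.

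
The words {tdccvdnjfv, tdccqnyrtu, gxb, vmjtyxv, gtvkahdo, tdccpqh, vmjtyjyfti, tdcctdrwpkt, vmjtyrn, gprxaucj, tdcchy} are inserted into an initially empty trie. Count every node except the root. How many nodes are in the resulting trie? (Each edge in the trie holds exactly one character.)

For each word, the new-node count is its length minus the longest prefix already in the trie:
  "tdccvdnjfv" → 10 new (t, d, c, c, v, d, n, j, f, v)
  "tdccqnyrtu" → prefix "tdcc" already present; 6 new (q, n, y, r, t, u)
  "gxb" → 3 new (g, x, b)
  "vmjtyxv" → 7 new (v, m, j, t, y, x, v)
  "gtvkahdo" → prefix "g" already present; 7 new (t, v, k, a, h, d, o)
  "tdccpqh" → prefix "tdcc" already present; 3 new (p, q, h)
  "vmjtyjyfti" → prefix "vmjty" already present; 5 new (j, y, f, t, i)
  "tdcctdrwpkt" → prefix "tdcc" already present; 7 new (t, d, r, w, p, k, t)
  "vmjtyrn" → prefix "vmjty" already present; 2 new (r, n)
  "gprxaucj" → prefix "g" already present; 7 new (p, r, x, a, u, c, j)
  "tdcchy" → prefix "tdcc" already present; 2 new (h, y)
Total nodes = 10 + 6 + 3 + 7 + 7 + 3 + 5 + 7 + 2 + 7 + 2 = 59

59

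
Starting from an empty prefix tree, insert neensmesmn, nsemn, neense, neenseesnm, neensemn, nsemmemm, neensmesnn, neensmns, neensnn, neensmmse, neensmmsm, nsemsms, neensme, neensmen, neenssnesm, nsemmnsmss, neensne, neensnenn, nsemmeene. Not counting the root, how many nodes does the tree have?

Count nodes per top-level branch (shared prefixes stored once):
  'n'-branch (neense, neenseesnm, neensemn, neensme, neensmen, neensmesmn, neensmesnn, neensmmse, neensmmsm, neensmns, neensne, neensnenn, neensnn, neenssnesm, nsemmeene, nsemmemm, nsemmnsmss, nsemn, nsemsms): 55 nodes
Sum: 55

55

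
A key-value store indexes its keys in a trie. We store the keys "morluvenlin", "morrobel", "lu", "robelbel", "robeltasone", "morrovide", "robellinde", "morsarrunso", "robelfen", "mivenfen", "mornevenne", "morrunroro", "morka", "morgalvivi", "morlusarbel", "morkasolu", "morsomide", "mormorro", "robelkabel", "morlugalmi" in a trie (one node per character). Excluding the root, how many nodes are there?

For each word, the new-node count is its length minus the longest prefix already in the trie:
  "morluvenlin" → 11 new (m, o, r, l, u, v, e, n, l, i, n)
  "morrobel" → prefix "mor" already present; 5 new (r, o, b, e, l)
  "lu" → 2 new (l, u)
  "robelbel" → 8 new (r, o, b, e, l, b, e, l)
  "robeltasone" → prefix "robel" already present; 6 new (t, a, s, o, n, e)
  "morrovide" → prefix "morro" already present; 4 new (v, i, d, e)
  "robellinde" → prefix "robel" already present; 5 new (l, i, n, d, e)
  "morsarrunso" → prefix "mor" already present; 8 new (s, a, r, r, u, n, s, o)
  "robelfen" → prefix "robel" already present; 3 new (f, e, n)
  "mivenfen" → prefix "m" already present; 7 new (i, v, e, n, f, e, n)
  "mornevenne" → prefix "mor" already present; 7 new (n, e, v, e, n, n, e)
  "morrunroro" → prefix "morr" already present; 6 new (u, n, r, o, r, o)
  "morka" → prefix "mor" already present; 2 new (k, a)
  "morgalvivi" → prefix "mor" already present; 7 new (g, a, l, v, i, v, i)
  "morlusarbel" → prefix "morlu" already present; 6 new (s, a, r, b, e, l)
  "morkasolu" → prefix "morka" already present; 4 new (s, o, l, u)
  "morsomide" → prefix "mors" already present; 5 new (o, m, i, d, e)
  "mormorro" → prefix "mor" already present; 5 new (m, o, r, r, o)
  "robelkabel" → prefix "robel" already present; 5 new (k, a, b, e, l)
  "morlugalmi" → prefix "morlu" already present; 5 new (g, a, l, m, i)
Total nodes = 11 + 5 + 2 + 8 + 6 + 4 + 5 + 8 + 3 + 7 + 7 + 6 + 2 + 7 + 6 + 4 + 5 + 5 + 5 + 5 = 111

111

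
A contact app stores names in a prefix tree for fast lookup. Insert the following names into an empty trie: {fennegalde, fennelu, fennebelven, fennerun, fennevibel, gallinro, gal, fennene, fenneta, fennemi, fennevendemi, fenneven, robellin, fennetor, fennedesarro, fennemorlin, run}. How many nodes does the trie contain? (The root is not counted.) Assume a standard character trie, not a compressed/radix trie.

Trace insertions, counting only characters that open a new branch:
  "fennegalde" → 10 new (f, e, n, n, e, g, a, l, d, e)
  "fennelu" → prefix "fenne" already present; 2 new (l, u)
  "fennebelven" → prefix "fenne" already present; 6 new (b, e, l, v, e, n)
  "fennerun" → prefix "fenne" already present; 3 new (r, u, n)
  "fennevibel" → prefix "fenne" already present; 5 new (v, i, b, e, l)
  "gallinro" → 8 new (g, a, l, l, i, n, r, o)
  "gal" → prefix "gal" already present; 0 new (none)
  "fennene" → prefix "fenne" already present; 2 new (n, e)
  "fenneta" → prefix "fenne" already present; 2 new (t, a)
  "fennemi" → prefix "fenne" already present; 2 new (m, i)
  "fennevendemi" → prefix "fennev" already present; 6 new (e, n, d, e, m, i)
  "fenneven" → prefix "fenneven" already present; 0 new (none)
  "robellin" → 8 new (r, o, b, e, l, l, i, n)
  "fennetor" → prefix "fennet" already present; 2 new (o, r)
  "fennedesarro" → prefix "fenne" already present; 7 new (d, e, s, a, r, r, o)
  "fennemorlin" → prefix "fennem" already present; 5 new (o, r, l, i, n)
  "run" → prefix "r" already present; 2 new (u, n)
Total nodes = 10 + 2 + 6 + 3 + 5 + 8 + 0 + 2 + 2 + 2 + 6 + 0 + 8 + 2 + 7 + 5 + 2 = 70

70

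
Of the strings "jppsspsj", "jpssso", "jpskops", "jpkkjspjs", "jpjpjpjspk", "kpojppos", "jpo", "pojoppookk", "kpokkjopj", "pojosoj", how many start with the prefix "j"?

6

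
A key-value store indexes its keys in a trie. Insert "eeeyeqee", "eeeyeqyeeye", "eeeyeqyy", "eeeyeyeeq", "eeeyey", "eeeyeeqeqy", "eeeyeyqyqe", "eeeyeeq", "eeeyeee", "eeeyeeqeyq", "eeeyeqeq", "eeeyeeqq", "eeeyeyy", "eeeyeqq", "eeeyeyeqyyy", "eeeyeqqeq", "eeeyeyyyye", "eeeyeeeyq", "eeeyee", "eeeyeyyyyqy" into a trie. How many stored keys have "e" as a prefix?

20

Filter for entries beginning with "e":
Matches: "eeeyee", "eeeyeee", "eeeyeeeyq", "eeeyeeq", "eeeyeeqeqy", "eeeyeeqeyq", "eeeyeeqq", "eeeyeqee", "eeeyeqeq", "eeeyeqq", "eeeyeqqeq", "eeeyeqyeeye", "eeeyeqyy", "eeeyey", "eeeyeyeeq", "eeeyeyeqyyy", "eeeyeyqyqe", "eeeyeyy", "eeeyeyyyye", "eeeyeyyyyqy"
Count: 20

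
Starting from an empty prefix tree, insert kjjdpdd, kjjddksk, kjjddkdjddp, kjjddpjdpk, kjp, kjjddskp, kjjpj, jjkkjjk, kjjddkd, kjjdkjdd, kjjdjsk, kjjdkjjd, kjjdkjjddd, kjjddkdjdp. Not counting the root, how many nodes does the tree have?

46

Insert word by word; a character creates a node only if that edge doesn't already exist:
  "kjjdpdd" → 7 new (k, j, j, d, p, d, d)
  "kjjddksk" → prefix "kjjd" already present; 4 new (d, k, s, k)
  "kjjddkdjddp" → prefix "kjjddk" already present; 5 new (d, j, d, d, p)
  "kjjddpjdpk" → prefix "kjjdd" already present; 5 new (p, j, d, p, k)
  "kjp" → prefix "kj" already present; 1 new (p)
  "kjjddskp" → prefix "kjjdd" already present; 3 new (s, k, p)
  "kjjpj" → prefix "kjj" already present; 2 new (p, j)
  "jjkkjjk" → 7 new (j, j, k, k, j, j, k)
  "kjjddkd" → prefix "kjjddkd" already present; 0 new (none)
  "kjjdkjdd" → prefix "kjjd" already present; 4 new (k, j, d, d)
  "kjjdjsk" → prefix "kjjd" already present; 3 new (j, s, k)
  "kjjdkjjd" → prefix "kjjdkj" already present; 2 new (j, d)
  "kjjdkjjddd" → prefix "kjjdkjjd" already present; 2 new (d, d)
  "kjjddkdjdp" → prefix "kjjddkdjd" already present; 1 new (p)
Total nodes = 7 + 4 + 5 + 5 + 1 + 3 + 2 + 7 + 0 + 4 + 3 + 2 + 2 + 1 = 46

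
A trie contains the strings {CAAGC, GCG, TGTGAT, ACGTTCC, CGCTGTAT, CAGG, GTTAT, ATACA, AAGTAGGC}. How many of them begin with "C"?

3

Filter for entries beginning with "C":
Matches: "CAAGC", "CAGG", "CGCTGTAT"
Count: 3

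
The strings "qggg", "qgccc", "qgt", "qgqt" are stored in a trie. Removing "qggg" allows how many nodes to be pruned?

2

Walk "qggg" from the leaf back toward the root, removing each node that no remaining word uses.
The suffix "gg" (2 nodes) is used only by "qggg"; the node for "qg" still has the child "c", so pruning stops there.
Nodes removed: 2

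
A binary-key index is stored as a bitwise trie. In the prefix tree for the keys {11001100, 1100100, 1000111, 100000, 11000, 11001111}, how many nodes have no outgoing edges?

A leaf is a node with no children — equivalently, the end of a word that is not a proper prefix of any other stored word.
Those words: "100000", "1000111", "11000", "1100100", "11001100", "11001111"
Leaf count: 6

6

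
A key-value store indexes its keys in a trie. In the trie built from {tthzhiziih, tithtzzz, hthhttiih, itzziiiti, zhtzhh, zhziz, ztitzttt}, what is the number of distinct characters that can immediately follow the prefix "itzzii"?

1

Walk "itzzii" from the root, arriving at one node.
Distinct next characters after "itzzii": i.
That node has 1 child edge.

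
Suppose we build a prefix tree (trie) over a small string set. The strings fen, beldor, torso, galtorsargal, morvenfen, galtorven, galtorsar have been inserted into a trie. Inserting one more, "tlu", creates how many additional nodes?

"t" is already a path in the trie; the remaining "lu" must be added.
Each of the 2 remaining characters creates one node.

2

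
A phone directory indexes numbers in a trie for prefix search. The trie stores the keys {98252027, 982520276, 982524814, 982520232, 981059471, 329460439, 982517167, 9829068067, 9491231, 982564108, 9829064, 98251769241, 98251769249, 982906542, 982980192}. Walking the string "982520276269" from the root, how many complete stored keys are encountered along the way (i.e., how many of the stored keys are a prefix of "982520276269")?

2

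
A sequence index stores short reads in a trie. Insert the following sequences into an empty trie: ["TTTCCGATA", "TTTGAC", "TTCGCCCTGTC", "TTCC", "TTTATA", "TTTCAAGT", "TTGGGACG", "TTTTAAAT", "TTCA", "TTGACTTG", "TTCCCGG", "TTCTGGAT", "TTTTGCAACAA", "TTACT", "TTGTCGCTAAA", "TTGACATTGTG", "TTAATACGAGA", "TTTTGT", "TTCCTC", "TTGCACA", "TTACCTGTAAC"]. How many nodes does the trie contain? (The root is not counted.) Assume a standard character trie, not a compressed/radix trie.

For each word, the new-node count is its length minus the longest prefix already in the trie:
  "TTTCCGATA" → 9 new (T, T, T, C, C, G, A, T, A)
  "TTTGAC" → prefix "TTT" already present; 3 new (G, A, C)
  "TTCGCCCTGTC" → prefix "TT" already present; 9 new (C, G, C, C, C, T, G, T, C)
  "TTCC" → prefix "TTC" already present; 1 new (C)
  "TTTATA" → prefix "TTT" already present; 3 new (A, T, A)
  "TTTCAAGT" → prefix "TTTC" already present; 4 new (A, A, G, T)
  "TTGGGACG" → prefix "TT" already present; 6 new (G, G, G, A, C, G)
  "TTTTAAAT" → prefix "TTT" already present; 5 new (T, A, A, A, T)
  "TTCA" → prefix "TTC" already present; 1 new (A)
  "TTGACTTG" → prefix "TTG" already present; 5 new (A, C, T, T, G)
  "TTCCCGG" → prefix "TTCC" already present; 3 new (C, G, G)
  "TTCTGGAT" → prefix "TTC" already present; 5 new (T, G, G, A, T)
  "TTTTGCAACAA" → prefix "TTTT" already present; 7 new (G, C, A, A, C, A, A)
  "TTACT" → prefix "TT" already present; 3 new (A, C, T)
  "TTGTCGCTAAA" → prefix "TTG" already present; 8 new (T, C, G, C, T, A, A, A)
  "TTGACATTGTG" → prefix "TTGAC" already present; 6 new (A, T, T, G, T, G)
  "TTAATACGAGA" → prefix "TTA" already present; 8 new (A, T, A, C, G, A, G, A)
  "TTTTGT" → prefix "TTTTG" already present; 1 new (T)
  "TTCCTC" → prefix "TTCC" already present; 2 new (T, C)
  "TTGCACA" → prefix "TTG" already present; 4 new (C, A, C, A)
  "TTACCTGTAAC" → prefix "TTAC" already present; 7 new (C, T, G, T, A, A, C)
Total nodes = 9 + 3 + 9 + 1 + 3 + 4 + 6 + 5 + 1 + 5 + 3 + 5 + 7 + 3 + 8 + 6 + 8 + 1 + 2 + 4 + 7 = 100

100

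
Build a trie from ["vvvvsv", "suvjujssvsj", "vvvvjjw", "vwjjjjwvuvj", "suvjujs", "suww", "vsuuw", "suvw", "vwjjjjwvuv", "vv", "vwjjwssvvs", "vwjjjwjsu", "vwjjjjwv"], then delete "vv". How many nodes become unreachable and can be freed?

Walk "vv" from the leaf back toward the root, removing each node that no remaining word uses.
Every node on "vv" is still needed (e.g. by "vvvvsv"), so nothing is freed.
Nodes removed: 0

0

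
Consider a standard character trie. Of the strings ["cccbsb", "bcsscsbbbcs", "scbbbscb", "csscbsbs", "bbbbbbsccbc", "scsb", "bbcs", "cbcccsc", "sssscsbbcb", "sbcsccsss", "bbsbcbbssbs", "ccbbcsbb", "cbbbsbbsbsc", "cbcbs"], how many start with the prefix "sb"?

Walk to "sb"; the words in its subtree are exactly those with that prefix.
Words under "sb": sbcsccsss
Count: 1

1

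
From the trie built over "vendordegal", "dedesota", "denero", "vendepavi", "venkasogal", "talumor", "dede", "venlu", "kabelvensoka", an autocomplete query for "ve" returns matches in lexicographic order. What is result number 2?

Filter for "ve…" and sort: "vendepavi", "vendordegal", "venkasogal", "venlu"
Position 2: vendordegal

vendordegal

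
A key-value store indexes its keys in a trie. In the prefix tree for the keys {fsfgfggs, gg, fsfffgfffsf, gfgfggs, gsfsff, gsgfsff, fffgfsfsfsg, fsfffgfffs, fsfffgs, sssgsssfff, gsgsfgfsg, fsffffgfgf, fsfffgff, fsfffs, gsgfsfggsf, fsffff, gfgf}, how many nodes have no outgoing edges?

A leaf is a node with no children — equivalently, the end of a word that is not a proper prefix of any other stored word.
Those words: "fffgfsfsfsg", "fsffffgfgf", "fsfffgfffsf", "fsfffgs", "fsfffs", "fsfgfggs", "gfgfggs", "gg", "gsfsff", "gsgfsff", "gsgfsfggsf", "gsgsfgfsg", "sssgsssfff"
Leaf count: 13

13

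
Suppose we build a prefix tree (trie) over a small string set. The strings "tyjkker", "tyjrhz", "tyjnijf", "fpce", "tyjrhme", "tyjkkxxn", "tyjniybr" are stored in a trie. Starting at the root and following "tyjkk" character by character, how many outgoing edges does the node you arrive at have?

2

Walk "tyjkk" from the root, arriving at one node.
Distinct next characters after "tyjkk": e, x.
That node has 2 child edges.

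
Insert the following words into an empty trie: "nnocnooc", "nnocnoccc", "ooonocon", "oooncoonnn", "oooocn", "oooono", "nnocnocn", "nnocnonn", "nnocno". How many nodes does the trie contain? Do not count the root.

33

Count nodes per top-level branch (shared prefixes stored once):
  'n'-branch (nnocno, nnocnoccc, nnocnocn, nnocnonn, nnocnooc): 14 nodes
  'o'-branch (oooncoonnn, ooonocon, oooocn, oooono): 19 nodes
Sum: 33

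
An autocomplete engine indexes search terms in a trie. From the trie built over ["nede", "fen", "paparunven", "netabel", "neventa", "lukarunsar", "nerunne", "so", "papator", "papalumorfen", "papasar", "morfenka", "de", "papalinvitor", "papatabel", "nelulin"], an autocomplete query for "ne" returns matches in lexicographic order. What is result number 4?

netabel

Words with prefix "ne", in lexicographic order: "nede", "nelulin", "nerunne", "netabel", "neventa"
Position 4: netabel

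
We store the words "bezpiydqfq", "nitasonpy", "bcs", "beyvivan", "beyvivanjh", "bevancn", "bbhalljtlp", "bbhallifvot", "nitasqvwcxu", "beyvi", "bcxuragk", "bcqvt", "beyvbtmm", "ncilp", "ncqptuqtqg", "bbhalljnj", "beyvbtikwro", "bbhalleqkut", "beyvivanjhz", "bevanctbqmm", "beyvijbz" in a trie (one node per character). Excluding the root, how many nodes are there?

100

Insert word by word; a character creates a node only if that edge doesn't already exist:
  "bezpiydqfq" → 10 new (b, e, z, p, i, y, d, q, f, q)
  "nitasonpy" → 9 new (n, i, t, a, s, o, n, p, y)
  "bcs" → prefix "b" already present; 2 new (c, s)
  "beyvivan" → prefix "be" already present; 6 new (y, v, i, v, a, n)
  "beyvivanjh" → prefix "beyvivan" already present; 2 new (j, h)
  "bevancn" → prefix "be" already present; 5 new (v, a, n, c, n)
  "bbhalljtlp" → prefix "b" already present; 9 new (b, h, a, l, l, j, t, l, p)
  "bbhallifvot" → prefix "bbhall" already present; 5 new (i, f, v, o, t)
  "nitasqvwcxu" → prefix "nitas" already present; 6 new (q, v, w, c, x, u)
  "beyvi" → prefix "beyvi" already present; 0 new (none)
  "bcxuragk" → prefix "bc" already present; 6 new (x, u, r, a, g, k)
  "bcqvt" → prefix "bc" already present; 3 new (q, v, t)
  "beyvbtmm" → prefix "beyv" already present; 4 new (b, t, m, m)
  "ncilp" → prefix "n" already present; 4 new (c, i, l, p)
  "ncqptuqtqg" → prefix "nc" already present; 8 new (q, p, t, u, q, t, q, g)
  "bbhalljnj" → prefix "bbhallj" already present; 2 new (n, j)
  "beyvbtikwro" → prefix "beyvbt" already present; 5 new (i, k, w, r, o)
  "bbhalleqkut" → prefix "bbhall" already present; 5 new (e, q, k, u, t)
  "beyvivanjhz" → prefix "beyvivanjh" already present; 1 new (z)
  "bevanctbqmm" → prefix "bevanc" already present; 5 new (t, b, q, m, m)
  "beyvijbz" → prefix "beyvi" already present; 3 new (j, b, z)
Total nodes = 10 + 9 + 2 + 6 + 2 + 5 + 9 + 5 + 6 + 0 + 6 + 3 + 4 + 4 + 8 + 2 + 5 + 5 + 1 + 5 + 3 = 100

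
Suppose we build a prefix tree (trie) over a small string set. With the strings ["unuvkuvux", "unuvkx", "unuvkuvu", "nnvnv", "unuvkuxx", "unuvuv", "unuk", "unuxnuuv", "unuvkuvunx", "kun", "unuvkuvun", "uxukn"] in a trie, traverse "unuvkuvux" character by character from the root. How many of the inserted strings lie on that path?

2

Check each prefix of "unuvkuvux" against the stored set — each match is an end-marker on the path.
Prefixes of the query that are stored words: "unuvkuvu", "unuvkuvux"
Count: 2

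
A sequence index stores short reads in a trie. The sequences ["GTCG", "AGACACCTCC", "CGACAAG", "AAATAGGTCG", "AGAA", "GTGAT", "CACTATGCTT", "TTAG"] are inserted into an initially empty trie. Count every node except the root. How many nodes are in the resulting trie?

Count nodes per top-level branch (shared prefixes stored once):
  'A'-branch (AAATAGGTCG, AGAA, AGACACCTCC): 20 nodes
  'C'-branch (CACTATGCTT, CGACAAG): 16 nodes
  'G'-branch (GTCG, GTGAT): 7 nodes
  'T'-branch (TTAG): 4 nodes
Sum: 47

47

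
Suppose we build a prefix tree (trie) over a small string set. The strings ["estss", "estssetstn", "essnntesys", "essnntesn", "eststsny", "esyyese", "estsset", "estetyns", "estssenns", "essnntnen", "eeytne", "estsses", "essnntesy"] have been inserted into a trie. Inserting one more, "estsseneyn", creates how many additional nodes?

Walking "estsseneyn" from the root, the first 7 characters ("estssen") follow existing edges; "e" is the first miss.
New nodes needed: |"estsseneyn"| − 7 = 10 − 7 = 3.

3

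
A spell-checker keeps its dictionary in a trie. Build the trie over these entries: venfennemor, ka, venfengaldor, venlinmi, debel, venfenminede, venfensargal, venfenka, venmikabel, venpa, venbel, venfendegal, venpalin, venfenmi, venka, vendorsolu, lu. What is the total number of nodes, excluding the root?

74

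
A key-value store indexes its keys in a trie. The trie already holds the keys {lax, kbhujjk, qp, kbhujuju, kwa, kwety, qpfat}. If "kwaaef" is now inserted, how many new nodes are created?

Walking "kwaaef" from the root, the first 3 characters ("kwa") follow existing edges; "a" is the first miss.
So 6 − 3 = 3 new nodes.

3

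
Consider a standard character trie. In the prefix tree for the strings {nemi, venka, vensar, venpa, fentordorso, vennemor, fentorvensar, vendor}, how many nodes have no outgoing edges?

8

A leaf is a node with no children — equivalently, the end of a word that is not a proper prefix of any other stored word.
Those words: "fentordorso", "fentorvensar", "nemi", "vendor", "venka", "vennemor", "venpa", "vensar"
Leaf count: 8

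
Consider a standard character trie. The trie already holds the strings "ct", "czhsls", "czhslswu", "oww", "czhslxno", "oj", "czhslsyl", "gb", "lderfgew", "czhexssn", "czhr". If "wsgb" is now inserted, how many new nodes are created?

4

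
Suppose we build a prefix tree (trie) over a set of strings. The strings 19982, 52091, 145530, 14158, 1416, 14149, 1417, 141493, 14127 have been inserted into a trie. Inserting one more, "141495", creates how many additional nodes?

"14149" is already a path in the trie; the remaining "5" must be added.
So 6 − 5 = 1 new nodes.

1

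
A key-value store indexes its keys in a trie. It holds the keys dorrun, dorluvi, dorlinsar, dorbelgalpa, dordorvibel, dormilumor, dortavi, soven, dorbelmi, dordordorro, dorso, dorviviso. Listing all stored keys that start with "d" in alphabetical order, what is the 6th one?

Words with prefix "d", in lexicographic order: "dorbelgalpa", "dorbelmi", "dordordorro", "dordorvibel", "dorlinsar", "dorluvi", "dormilumor", "dorrun", "dorso", "dortavi", "dorviviso"
The 6th is dorluvi.

dorluvi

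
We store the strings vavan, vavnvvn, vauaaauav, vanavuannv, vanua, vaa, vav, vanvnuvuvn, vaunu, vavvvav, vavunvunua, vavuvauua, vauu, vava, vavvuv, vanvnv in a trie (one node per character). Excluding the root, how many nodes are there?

56

Count nodes per top-level branch (shared prefixes stored once):
  'v'-branch (vaa, vanavuannv, vanua, vanvnuvuvn, vanvnv, vauaaauav, vaunu, vauu, vav, vava, vavan, vavnvvn, vavunvunua, vavuvauua, vavvuv, vavvvav): 56 nodes
Sum: 56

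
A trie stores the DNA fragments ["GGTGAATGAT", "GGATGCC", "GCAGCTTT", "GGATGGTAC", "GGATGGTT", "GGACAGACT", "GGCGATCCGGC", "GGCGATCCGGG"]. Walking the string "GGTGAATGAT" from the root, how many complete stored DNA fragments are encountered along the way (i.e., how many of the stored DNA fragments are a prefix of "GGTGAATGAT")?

Traverse "GGTGAATGAT" character by character; count nodes along the way that are marked as word ends.
Prefixes of the query that are stored words: "GGTGAATGAT"
Count: 1

1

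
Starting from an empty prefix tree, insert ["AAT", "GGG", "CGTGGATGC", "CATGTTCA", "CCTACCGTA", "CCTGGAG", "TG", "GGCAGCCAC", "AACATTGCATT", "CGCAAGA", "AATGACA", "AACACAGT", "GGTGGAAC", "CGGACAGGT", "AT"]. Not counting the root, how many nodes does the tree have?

79

Trace insertions, counting only characters that open a new branch:
  "AAT" → 3 new (A, A, T)
  "GGG" → 3 new (G, G, G)
  "CGTGGATGC" → 9 new (C, G, T, G, G, A, T, G, C)
  "CATGTTCA" → prefix "C" already present; 7 new (A, T, G, T, T, C, A)
  "CCTACCGTA" → prefix "C" already present; 8 new (C, T, A, C, C, G, T, A)
  "CCTGGAG" → prefix "CCT" already present; 4 new (G, G, A, G)
  "TG" → 2 new (T, G)
  "GGCAGCCAC" → prefix "GG" already present; 7 new (C, A, G, C, C, A, C)
  "AACATTGCATT" → prefix "AA" already present; 9 new (C, A, T, T, G, C, A, T, T)
  "CGCAAGA" → prefix "CG" already present; 5 new (C, A, A, G, A)
  "AATGACA" → prefix "AAT" already present; 4 new (G, A, C, A)
  "AACACAGT" → prefix "AACA" already present; 4 new (C, A, G, T)
  "GGTGGAAC" → prefix "GG" already present; 6 new (T, G, G, A, A, C)
  "CGGACAGGT" → prefix "CG" already present; 7 new (G, A, C, A, G, G, T)
  "AT" → prefix "A" already present; 1 new (T)
Total nodes = 3 + 3 + 9 + 7 + 8 + 4 + 2 + 7 + 9 + 5 + 4 + 4 + 6 + 7 + 1 = 79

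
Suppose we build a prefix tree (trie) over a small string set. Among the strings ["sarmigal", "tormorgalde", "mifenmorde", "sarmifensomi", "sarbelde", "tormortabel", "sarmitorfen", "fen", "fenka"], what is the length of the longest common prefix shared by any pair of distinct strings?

The deepest shared node is where two words last agree before diverging.
"tormorgalde" and "tormortabel" agree on "tormor" (6 characters) before diverging; nothing deeper is shared.
Longest shared-prefix length: 6

6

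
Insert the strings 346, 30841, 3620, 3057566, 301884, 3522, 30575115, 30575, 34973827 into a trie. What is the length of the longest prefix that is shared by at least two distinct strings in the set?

5

Equivalently: take the maximum, over all pairs, of their longest common prefix length.
"30575" and "30575115" agree on "30575" (5 characters) before diverging; nothing deeper is shared.
Longest shared-prefix length: 5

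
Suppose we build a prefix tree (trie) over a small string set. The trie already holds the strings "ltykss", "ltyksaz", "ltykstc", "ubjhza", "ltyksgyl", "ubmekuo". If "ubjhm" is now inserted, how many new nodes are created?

1

"ubjh" is already a path in the trie; the remaining "m" must be added.
So 5 − 4 = 1 new nodes.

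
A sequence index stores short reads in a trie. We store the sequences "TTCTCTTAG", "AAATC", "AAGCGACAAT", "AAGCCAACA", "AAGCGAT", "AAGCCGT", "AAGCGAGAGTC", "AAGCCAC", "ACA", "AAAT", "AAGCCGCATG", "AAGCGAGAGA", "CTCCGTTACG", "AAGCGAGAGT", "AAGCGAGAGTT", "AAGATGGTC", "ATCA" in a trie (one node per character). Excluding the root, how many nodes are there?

63

For each word, the new-node count is its length minus the longest prefix already in the trie:
  "TTCTCTTAG" → 9 new (T, T, C, T, C, T, T, A, G)
  "AAATC" → 5 new (A, A, A, T, C)
  "AAGCGACAAT" → prefix "AA" already present; 8 new (G, C, G, A, C, A, A, T)
  "AAGCCAACA" → prefix "AAGC" already present; 5 new (C, A, A, C, A)
  "AAGCGAT" → prefix "AAGCGA" already present; 1 new (T)
  "AAGCCGT" → prefix "AAGCC" already present; 2 new (G, T)
  "AAGCGAGAGTC" → prefix "AAGCGA" already present; 5 new (G, A, G, T, C)
  "AAGCCAC" → prefix "AAGCCA" already present; 1 new (C)
  "ACA" → prefix "A" already present; 2 new (C, A)
  "AAAT" → prefix "AAAT" already present; 0 new (none)
  "AAGCCGCATG" → prefix "AAGCCG" already present; 4 new (C, A, T, G)
  "AAGCGAGAGA" → prefix "AAGCGAGAG" already present; 1 new (A)
  "CTCCGTTACG" → 10 new (C, T, C, C, G, T, T, A, C, G)
  "AAGCGAGAGT" → prefix "AAGCGAGAGT" already present; 0 new (none)
  "AAGCGAGAGTT" → prefix "AAGCGAGAGT" already present; 1 new (T)
  "AAGATGGTC" → prefix "AAG" already present; 6 new (A, T, G, G, T, C)
  "ATCA" → prefix "A" already present; 3 new (T, C, A)
Total nodes = 9 + 5 + 8 + 5 + 1 + 2 + 5 + 1 + 2 + 0 + 4 + 1 + 10 + 0 + 1 + 6 + 3 = 63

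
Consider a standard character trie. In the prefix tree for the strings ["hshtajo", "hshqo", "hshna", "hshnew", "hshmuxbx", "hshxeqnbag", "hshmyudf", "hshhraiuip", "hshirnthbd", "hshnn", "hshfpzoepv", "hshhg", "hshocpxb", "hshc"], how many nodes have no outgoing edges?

14

Leaves are exactly the stored words that no other stored word extends.
Those words: "hshc", "hshfpzoepv", "hshhg", "hshhraiuip", "hshirnthbd", "hshmuxbx", "hshmyudf", "hshna", "hshnew", "hshnn", "hshocpxb", "hshqo", "hshtajo", "hshxeqnbag"
Leaf count: 14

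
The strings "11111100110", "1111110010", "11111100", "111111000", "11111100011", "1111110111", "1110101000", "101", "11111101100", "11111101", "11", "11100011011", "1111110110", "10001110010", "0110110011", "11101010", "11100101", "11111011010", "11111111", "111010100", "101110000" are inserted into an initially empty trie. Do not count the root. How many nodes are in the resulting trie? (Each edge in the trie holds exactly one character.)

Count nodes per top-level branch (shared prefixes stored once):
  '0'-branch (0110110011): 10 nodes
  '1'-branch (10001110010, 101, 101110000, 11, 11100011011, 11100101, 11101010, 111010100, 1110101000, 11111011010, 11111100, 111111000, 11111100011, 1111110010, 11111100110, 11111101, 1111110110, 11111101100, 1111110111, 11111111): 62 nodes
Sum: 72

72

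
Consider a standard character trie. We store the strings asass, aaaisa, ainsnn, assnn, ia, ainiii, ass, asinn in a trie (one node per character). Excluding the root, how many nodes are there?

26

Count nodes per top-level branch (shared prefixes stored once):
  'a'-branch (aaaisa, ainiii, ainsnn, asass, asinn, ass, assnn): 24 nodes
  'i'-branch (ia): 2 nodes
Sum: 26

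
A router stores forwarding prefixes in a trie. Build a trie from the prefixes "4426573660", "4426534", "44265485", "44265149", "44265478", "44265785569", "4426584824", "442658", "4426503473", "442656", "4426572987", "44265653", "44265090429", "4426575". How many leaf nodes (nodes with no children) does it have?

12

Leaves are exactly the stored words that no other stored word extends.
Those words: "4426503473", "44265090429", "44265149", "4426534", "44265478", "44265485", "44265653", "4426572987", "4426573660", "4426575", "44265785569", "4426584824"
Leaf count: 12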